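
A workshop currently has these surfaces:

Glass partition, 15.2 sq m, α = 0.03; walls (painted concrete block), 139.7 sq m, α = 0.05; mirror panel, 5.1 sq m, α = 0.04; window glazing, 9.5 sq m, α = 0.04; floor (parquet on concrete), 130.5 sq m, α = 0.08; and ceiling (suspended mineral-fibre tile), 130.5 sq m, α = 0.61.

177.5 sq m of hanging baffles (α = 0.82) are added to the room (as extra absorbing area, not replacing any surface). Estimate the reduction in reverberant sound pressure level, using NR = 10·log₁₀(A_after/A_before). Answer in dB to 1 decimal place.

Total absorption A_before = 15.2*0.03 + 139.7*0.05 + 5.1*0.04 + 9.5*0.04 + 130.5*0.08 + 130.5*0.61
  = 0.456 + 6.985 + 0.204 + 0.380 + 10.440 + 79.605 = 98.070 sq m sabins.
Treatment contributes 177.5·0.82 = 145.550 sabins.
A_after = 98.070 + 145.550 = 243.620 sabins.
NR = 10·log₁₀(243.620/98.070) = 4.0 dB.

4.0 dB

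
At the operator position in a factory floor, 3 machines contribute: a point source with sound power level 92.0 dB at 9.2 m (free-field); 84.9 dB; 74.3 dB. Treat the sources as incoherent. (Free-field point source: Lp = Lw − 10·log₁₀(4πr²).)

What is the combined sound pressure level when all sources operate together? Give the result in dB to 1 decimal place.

85.3 dB

Source at 9.2 m: Lp = 92.0 − 10·log₁₀(4π·9.2²) = 92.0 − 10·log₁₀(1063.618) = 61.7 dB.
Converting to relative power and adding: 10^(61.7/10) + 10^(84.9/10) + 10^(74.3/10) = 3.374e+08.
Back to dB: 10·log₁₀ Σ = 85.3 dB.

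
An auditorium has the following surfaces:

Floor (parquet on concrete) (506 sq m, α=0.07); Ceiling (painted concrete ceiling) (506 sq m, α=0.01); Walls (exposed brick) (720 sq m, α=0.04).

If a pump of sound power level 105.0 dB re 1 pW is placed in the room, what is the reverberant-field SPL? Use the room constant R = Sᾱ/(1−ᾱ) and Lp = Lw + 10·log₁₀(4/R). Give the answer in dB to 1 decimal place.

92.4 dB

Σ(Sᵢαᵢ) = 506·0.07 + 506·0.01 + 720·0.04 = 69.280; total area S = 1732.0 sq m.
ᾱ = 0.0400, so room constant R = A/(1−ᾱ) = 72.167 sq m.
Lp = Lw + 10 log₁₀(4/R) = 105.0 -12.56 = 92.4 dB.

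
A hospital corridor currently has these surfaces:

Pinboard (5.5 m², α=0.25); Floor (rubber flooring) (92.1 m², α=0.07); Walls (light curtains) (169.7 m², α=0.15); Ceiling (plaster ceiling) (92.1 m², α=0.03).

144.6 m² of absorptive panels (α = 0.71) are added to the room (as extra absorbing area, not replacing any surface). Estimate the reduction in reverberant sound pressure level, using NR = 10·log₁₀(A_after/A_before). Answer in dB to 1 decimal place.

Total absorption A_before = 5.5*0.25 + 92.1*0.07 + 169.7*0.15 + 92.1*0.03
  = 1.375 + 6.447 + 25.455 + 2.763 = 36.040 m² sabins.
Treatment contributes 144.6·0.71 = 102.666 sabins.
A_after = 36.040 + 102.666 = 138.706 sabins.
Reduction = 10 log₁₀(A_after/A_before) = 10 log₁₀(3.8487) = 5.9 dB.

5.9 dB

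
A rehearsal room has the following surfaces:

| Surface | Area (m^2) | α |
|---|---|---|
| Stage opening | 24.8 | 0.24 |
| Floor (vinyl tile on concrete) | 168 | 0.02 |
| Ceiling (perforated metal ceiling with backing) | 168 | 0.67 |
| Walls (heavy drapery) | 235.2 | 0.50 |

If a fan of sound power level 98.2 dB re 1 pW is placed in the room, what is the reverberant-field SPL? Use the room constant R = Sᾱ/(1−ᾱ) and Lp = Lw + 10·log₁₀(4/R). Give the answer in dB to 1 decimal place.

78.2 dB

A = 239.472 sabins; S = 596.0 m^2.
ᾱ = 0.4018, so room constant R = A/(1−ᾱ) = 400.321 m^2.
Lp = 98.2 + 10·log₁₀(4/400.321) = 98.2 + (-20.00) = 78.2 dB.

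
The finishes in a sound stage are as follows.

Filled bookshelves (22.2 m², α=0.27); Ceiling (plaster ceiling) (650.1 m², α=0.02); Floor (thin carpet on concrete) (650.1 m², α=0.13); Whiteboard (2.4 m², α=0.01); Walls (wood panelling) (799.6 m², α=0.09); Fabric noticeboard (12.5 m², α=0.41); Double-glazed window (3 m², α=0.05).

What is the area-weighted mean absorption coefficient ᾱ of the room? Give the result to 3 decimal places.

0.084

S = Σ Sᵢ = 22.2 + 650.1 + 650.1 + 2.4 + 799.6 + 12.5 + 3 = 2139.9 m².
Σ(Sᵢαᵢ) = 22.2·0.27 + 650.1·0.02 + 650.1·0.13 + 2.4·0.01 + 799.6·0.09 + 12.5·0.41 + 3·0.05 = 180.772.
ᾱ = A/S = 0.084.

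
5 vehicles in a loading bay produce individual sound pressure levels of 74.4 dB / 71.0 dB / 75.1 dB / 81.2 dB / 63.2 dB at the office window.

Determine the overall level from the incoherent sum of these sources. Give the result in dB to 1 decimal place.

Σ 10^(Lᵢ/10) = 2.064e+08.
L_total = 10·log₁₀(2.064e+08) = 83.1 dB.

83.1 dB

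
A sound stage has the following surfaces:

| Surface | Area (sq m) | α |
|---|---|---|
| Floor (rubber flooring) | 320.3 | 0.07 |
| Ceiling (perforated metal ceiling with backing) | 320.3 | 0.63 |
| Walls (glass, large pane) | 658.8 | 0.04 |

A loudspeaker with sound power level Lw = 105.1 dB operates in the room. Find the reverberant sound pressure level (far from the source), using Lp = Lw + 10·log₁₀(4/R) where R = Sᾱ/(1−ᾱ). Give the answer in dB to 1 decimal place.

86.2 dB

Σ(Sᵢαᵢ) = 320.3×0.07 + 320.3×0.63 + 658.8×0.04 = 250.562; total area S = 1299.4 sq m.
ᾱ = 0.1928, so room constant R = A/(1−ᾱ) = 310.409 sq m.
Lp = 105.1 + 10·log₁₀(4/310.409) = 105.1 + (-18.90) = 86.2 dB.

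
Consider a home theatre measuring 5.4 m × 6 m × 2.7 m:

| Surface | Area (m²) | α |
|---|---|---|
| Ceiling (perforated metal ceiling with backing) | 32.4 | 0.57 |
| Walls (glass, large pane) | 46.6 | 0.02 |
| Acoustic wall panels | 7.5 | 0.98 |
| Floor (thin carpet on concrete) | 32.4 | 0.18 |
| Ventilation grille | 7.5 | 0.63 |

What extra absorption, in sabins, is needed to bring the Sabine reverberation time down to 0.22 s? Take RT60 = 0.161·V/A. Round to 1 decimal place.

Summing Sᵢαᵢ: 18.468 + 0.932 + 7.350 + 5.832 + 4.725 → A₁ = 37.307 sabins.
Target A₂ = 0.161·87.48/0.22 = 64.019 sabins (V = 87.48 m³).
Shortfall: 64.019 − 37.307 = 26.7 sabins.

26.7 sabins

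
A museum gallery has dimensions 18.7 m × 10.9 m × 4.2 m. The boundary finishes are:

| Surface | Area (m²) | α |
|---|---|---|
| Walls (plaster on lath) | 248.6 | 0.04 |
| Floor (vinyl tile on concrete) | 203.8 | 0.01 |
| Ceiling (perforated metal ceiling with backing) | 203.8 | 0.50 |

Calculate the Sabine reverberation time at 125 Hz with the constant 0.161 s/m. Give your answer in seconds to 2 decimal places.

1.21 sec

Equivalent absorption area: A = 248.6·0.04 + 203.8·0.01 + 203.8·0.50 = 113.882 m².
Room volume: 856.086 m³.
T = 0.161 V/A = 0.161·856.086/113.882 = 1.21 s.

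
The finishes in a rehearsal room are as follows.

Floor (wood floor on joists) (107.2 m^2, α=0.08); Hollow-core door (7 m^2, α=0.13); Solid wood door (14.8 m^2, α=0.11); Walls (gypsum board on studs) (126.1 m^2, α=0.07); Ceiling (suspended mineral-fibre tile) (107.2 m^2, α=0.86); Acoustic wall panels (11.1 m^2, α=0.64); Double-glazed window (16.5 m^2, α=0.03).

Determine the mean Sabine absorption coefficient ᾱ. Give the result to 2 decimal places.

Total surface area S = 389.9 m^2.
Weighted sum Σ Sα = 119.732.
ᾱ = 119.732 / 389.9 = 0.31.

0.31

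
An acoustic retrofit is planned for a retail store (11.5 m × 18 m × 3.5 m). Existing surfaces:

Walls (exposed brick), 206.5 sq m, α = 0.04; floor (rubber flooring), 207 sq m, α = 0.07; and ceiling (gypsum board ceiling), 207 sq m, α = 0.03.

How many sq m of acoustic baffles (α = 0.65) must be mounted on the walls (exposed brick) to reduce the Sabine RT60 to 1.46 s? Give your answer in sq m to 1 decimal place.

Total absorption A₁ = 206.5·0.04 + 207·0.07 + 207·0.03
  = 8.260 + 14.490 + 6.210 = 28.960 sq m sabins.
Required A₂ = 0.161·724.5/1.46 = 79.893 sabins.
Absorption to add: 79.893 − 28.960 = 50.933 sabins.
Net gain per sq m: Δα = 0.65 − 0.04 = 0.61.
Area = ΔA/Δα = 50.933/0.61 = 83.5 sq m.

83.5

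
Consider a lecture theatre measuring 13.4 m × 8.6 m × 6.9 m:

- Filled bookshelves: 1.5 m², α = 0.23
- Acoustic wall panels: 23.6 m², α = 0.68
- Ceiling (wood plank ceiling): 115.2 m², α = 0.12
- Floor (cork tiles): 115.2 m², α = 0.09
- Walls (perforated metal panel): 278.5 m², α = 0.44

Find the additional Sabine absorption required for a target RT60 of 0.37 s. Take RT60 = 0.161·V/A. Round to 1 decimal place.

182.9 sabins

Equivalent absorption area: A₁ = 1.5*0.23 + 23.6*0.68 + 115.2*0.12 + 115.2*0.09 + 278.5*0.44 = 163.125 m².
Target A₂ = 0.161·795.156/0.37 = 346.000 sabins (V = 795.156 m³).
Shortfall: 346.000 − 163.125 = 182.9 sabins.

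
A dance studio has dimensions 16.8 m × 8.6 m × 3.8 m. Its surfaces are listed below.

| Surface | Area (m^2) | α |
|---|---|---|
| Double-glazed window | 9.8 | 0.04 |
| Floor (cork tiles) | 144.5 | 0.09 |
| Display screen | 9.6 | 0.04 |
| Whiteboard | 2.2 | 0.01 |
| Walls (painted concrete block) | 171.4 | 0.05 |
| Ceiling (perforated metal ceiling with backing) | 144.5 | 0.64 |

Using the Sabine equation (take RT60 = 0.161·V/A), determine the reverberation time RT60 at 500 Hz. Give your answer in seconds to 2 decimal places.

0.77 sec

Total absorption A = 9.8×0.04 + 144.5×0.09 + 9.6×0.04 + 2.2×0.01 + 171.4×0.05 + 144.5×0.64
  = 0.392 + 13.005 + 0.384 + 0.022 + 8.570 + 92.480 = 114.853 m^2 sabins.
Volume V = 16.8 × 8.6 × 3.8 = 549.024 m³.
T = 0.161 V/A = 0.161·549.024/114.853 = 0.77 s.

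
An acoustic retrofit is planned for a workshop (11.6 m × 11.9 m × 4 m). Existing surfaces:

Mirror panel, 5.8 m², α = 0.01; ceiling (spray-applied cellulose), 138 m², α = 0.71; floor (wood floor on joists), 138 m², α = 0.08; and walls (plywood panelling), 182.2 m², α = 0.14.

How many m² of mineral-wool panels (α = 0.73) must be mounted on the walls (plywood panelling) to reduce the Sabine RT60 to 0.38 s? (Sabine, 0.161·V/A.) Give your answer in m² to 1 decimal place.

Equivalent absorption area: A₁ = 5.8·0.01 + 138·0.71 + 138·0.08 + 182.2·0.14 = 134.586 m².
Required A₂ = 0.161·552.16/0.38 = 233.941 sabins.
Absorption to add: 233.941 − 134.586 = 99.355 sabins.
Net gain per m²: Δα = 0.73 − 0.14 = 0.59.
Area = ΔA/Δα = 99.355/0.59 = 168.4 m².

168.4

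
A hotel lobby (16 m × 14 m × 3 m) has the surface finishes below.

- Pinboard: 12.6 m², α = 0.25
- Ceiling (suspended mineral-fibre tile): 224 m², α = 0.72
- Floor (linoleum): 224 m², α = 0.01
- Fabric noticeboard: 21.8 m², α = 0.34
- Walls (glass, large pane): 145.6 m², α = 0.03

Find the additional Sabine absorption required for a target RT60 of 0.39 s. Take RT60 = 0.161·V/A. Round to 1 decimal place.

99.0 sabins

Total absorption A₁ = 12.6×0.25 + 224×0.72 + 224×0.01 + 21.8×0.34 + 145.6×0.03
  = 3.150 + 161.280 + 2.240 + 7.412 + 4.368 = 178.450 m² sabins.
Target A₂ = 0.161·672/0.39 = 277.415 sabins (V = 672 m³).
ΔA = A₂ − A₁ = 277.415 − 178.450 = 99.0 sabins.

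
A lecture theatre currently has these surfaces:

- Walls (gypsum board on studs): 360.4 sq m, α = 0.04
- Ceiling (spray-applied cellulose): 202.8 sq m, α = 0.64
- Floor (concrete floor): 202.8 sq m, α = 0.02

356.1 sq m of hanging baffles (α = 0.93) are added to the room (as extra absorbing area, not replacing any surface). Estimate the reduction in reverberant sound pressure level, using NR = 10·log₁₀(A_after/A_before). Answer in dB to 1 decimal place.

Total absorption A_before = 360.4*0.04 + 202.8*0.64 + 202.8*0.02
  = 14.416 + 129.792 + 4.056 = 148.264 sq m sabins.
Treatment contributes 356.1·0.93 = 331.173 sabins.
New total A_after = 479.437 sabins.
NR = 10·log₁₀(479.437/148.264) = 5.1 dB.

5.1 dB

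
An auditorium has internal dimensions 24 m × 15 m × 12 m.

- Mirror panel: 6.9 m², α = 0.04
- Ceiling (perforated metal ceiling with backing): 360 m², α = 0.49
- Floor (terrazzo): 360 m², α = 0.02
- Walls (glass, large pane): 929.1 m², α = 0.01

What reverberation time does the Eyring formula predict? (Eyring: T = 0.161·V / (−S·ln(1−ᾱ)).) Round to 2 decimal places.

Total surface area S = 6.9 + 360 + 360 + 929.1 = 1656.0 m².
Σ(Sᵢαᵢ) = 6.9×0.04 + 360×0.49 + 360×0.02 + 929.1×0.01 = 193.167.
Mean coefficient ᾱ = A/S = 0.1166.
Eyring denominator: −S ln(1−ᾱ) = 205.306.
V = 24 × 15 × 12 = 4320 m³.
T = 0.161·V/[−S·ln(1−ᾱ)] = 0.161·4320/205.306 = 3.39 s.

3.39 s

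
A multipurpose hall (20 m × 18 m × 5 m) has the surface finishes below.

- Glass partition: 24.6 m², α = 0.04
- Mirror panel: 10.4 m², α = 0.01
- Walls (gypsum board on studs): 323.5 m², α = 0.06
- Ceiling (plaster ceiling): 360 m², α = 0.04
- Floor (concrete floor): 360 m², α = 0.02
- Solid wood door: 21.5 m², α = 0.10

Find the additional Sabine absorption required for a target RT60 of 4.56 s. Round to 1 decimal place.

19.3 sabins

A₁ = Σ Sᵢαᵢ = 24.6*0.04 + 10.4*0.01 + 323.5*0.06 + 360*0.04 + 360*0.02 + 21.5*0.10 = 44.248 sabins.
For T = 4.56 s, need A₂ = 0.161·V/T = 0.161·1800/4.56 = 63.553 sabins.
Additional absorption ΔA = 63.553 − 44.248 = 19.3 sabins.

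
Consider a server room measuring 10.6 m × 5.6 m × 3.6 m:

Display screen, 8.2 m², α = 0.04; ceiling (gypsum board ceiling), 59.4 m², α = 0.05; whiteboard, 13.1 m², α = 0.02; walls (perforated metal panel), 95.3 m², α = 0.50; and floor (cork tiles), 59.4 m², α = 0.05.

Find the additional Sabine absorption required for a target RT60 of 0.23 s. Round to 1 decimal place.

A₁ = Σ Sᵢαᵢ = 8.2*0.04 + 59.4*0.05 + 13.1*0.02 + 95.3*0.50 + 59.4*0.05 = 54.180 sabins.
Target A₂ = 0.161·213.696/0.23 = 149.587 sabins (V = 213.696 m³).
ΔA = A₂ − A₁ = 149.587 − 54.180 = 95.4 sabins.

95.4 sabins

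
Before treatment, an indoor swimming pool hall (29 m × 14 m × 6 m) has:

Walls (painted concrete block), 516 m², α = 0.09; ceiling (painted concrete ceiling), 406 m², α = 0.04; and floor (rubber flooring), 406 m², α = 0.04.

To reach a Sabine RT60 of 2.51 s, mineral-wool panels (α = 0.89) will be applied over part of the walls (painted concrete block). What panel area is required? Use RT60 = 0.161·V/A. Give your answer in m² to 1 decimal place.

Total absorption A₁ = 516*0.09 + 406*0.04 + 406*0.04
  = 46.440 + 16.240 + 16.240 = 78.920 m² sabins.
Required A₂ = 0.161·2436/2.51 = 156.253 sabins.
ΔA needed = 156.253 − 78.920 = 77.333 sabins.
Each m² of panel replacing the walls (painted concrete block) adds (0.89 − 0.09) = 0.80 sabins.
Panel area = 77.333 / 0.80 = 96.7 m².

96.7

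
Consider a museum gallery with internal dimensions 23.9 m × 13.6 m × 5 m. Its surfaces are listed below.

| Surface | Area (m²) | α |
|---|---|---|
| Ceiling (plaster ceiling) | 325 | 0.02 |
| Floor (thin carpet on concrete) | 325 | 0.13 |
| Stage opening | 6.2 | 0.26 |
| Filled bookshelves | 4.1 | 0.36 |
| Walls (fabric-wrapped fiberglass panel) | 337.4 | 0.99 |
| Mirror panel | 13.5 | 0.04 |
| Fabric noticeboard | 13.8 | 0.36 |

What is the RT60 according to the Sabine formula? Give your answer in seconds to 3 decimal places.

Equivalent absorption area: A = 325·0.02 + 325·0.13 + 6.2·0.26 + 4.1·0.36 + 337.4·0.99 + 13.5·0.04 + 13.8·0.36 = 391.372 m².
Volume V = 23.9 × 13.6 × 5 = 1625.2 m³.
RT60 = 0.161 · V / A = 0.161 × 1625.2 / 391.372 = 0.669 s.

0.669 s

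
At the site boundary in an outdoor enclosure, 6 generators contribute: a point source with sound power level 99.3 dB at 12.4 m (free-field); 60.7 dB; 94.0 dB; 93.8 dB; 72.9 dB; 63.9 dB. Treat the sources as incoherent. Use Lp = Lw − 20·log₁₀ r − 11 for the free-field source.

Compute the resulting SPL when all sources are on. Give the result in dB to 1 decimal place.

96.9 dB

Source at 12.4 m: Lp = 99.3 − 20·log₁₀(12.4) − 11 = 66.4 dB.
Converting to relative power and adding: 10^(66.4/10) + 10^(60.7/10) + 10^(94.0/10) + 10^(93.8/10) + 10^(72.9/10) + 10^(63.9/10) = 4.938e+09.
Back to dB: 10·log₁₀ Σ = 96.9 dB.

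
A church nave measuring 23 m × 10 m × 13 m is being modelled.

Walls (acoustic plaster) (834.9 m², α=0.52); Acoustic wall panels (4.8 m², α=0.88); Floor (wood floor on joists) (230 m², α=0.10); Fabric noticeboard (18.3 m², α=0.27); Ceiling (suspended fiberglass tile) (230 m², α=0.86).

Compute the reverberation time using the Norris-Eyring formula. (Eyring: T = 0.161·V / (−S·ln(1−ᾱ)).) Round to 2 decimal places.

Total surface area S = 834.9 + 4.8 + 230 + 18.3 + 230 = 1318.0 m².
Σ(Sᵢαᵢ) = 834.9×0.52 + 4.8×0.88 + 230×0.10 + 18.3×0.27 + 230×0.86 = 664.113.
Mean coefficient ᾱ = A/S = 0.5039.
Eyring denominator: −S ln(1−ᾱ) = 923.889.
V = 23 × 10 × 13 = 2990 m³.
T = 0.161·V/[−S·ln(1−ᾱ)] = 0.161·2990/923.889 = 0.52 s.

0.52 s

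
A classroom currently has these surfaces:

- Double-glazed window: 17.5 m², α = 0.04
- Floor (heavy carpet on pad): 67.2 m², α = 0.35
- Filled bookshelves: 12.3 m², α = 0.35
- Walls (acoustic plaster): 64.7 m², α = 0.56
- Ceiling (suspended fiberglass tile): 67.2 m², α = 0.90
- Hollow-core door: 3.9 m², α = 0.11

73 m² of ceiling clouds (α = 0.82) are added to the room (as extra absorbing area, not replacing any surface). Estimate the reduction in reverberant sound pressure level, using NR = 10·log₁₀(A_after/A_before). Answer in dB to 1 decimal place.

A_before = Σ Sᵢαᵢ = 17.5*0.04 + 67.2*0.35 + 12.3*0.35 + 64.7*0.56 + 67.2*0.90 + 3.9*0.11 = 125.666 sabins.
Treatment contributes 73·0.82 = 59.860 sabins.
A_after = 125.666 + 59.860 = 185.526 sabins.
Reduction = 10 log₁₀(A_after/A_before) = 10 log₁₀(1.4763) = 1.7 dB.

1.7 dB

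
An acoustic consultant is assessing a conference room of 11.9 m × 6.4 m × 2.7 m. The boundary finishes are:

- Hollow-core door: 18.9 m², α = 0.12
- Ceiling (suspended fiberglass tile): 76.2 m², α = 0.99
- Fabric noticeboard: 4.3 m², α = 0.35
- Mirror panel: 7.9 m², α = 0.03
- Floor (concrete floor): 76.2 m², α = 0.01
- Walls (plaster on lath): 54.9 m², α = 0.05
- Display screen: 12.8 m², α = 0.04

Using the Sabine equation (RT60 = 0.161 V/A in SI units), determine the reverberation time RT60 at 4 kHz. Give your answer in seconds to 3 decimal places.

0.397 sec

Total absorption A = 18.9*0.12 + 76.2*0.99 + 4.3*0.35 + 7.9*0.03 + 76.2*0.01 + 54.9*0.05 + 12.8*0.04
  = 2.268 + 75.438 + 1.505 + 0.237 + 0.762 + 2.745 + 0.512 = 83.467 m² sabins.
Room volume: 205.632 m³.
RT60 = 0.161 · V / A = 0.161 × 205.632 / 83.467 = 0.397 s.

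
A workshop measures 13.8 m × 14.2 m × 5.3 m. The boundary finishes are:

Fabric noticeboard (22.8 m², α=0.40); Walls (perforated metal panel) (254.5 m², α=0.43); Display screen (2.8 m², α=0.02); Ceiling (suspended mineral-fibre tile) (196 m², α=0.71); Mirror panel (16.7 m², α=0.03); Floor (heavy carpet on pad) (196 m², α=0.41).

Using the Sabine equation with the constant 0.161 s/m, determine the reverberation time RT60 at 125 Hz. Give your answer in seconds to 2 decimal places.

Total absorption A = 22.8*0.40 + 254.5*0.43 + 2.8*0.02 + 196*0.71 + 16.7*0.03 + 196*0.41
  = 9.120 + 109.435 + 0.056 + 139.160 + 0.501 + 80.360 = 338.632 m² sabins.
V = 13.8·14.2·5.3 = 1038.588 m³.
Sabine: RT60 = 0.161 × 1038.588 / 338.632 = 0.49 s.

0.49 s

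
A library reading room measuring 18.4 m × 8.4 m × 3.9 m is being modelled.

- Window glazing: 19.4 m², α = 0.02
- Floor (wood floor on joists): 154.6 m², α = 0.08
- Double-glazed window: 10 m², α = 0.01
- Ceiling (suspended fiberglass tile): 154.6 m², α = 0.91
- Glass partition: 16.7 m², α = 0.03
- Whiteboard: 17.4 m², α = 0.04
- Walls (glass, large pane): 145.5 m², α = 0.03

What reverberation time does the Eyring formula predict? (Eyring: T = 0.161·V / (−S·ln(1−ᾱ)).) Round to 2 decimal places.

0.51 s

S = Σ Sᵢ = 518.2 m².
Absorption A = 19.4·0.02 + 154.6·0.08 + 10·0.01 + 154.6·0.91 + 16.7·0.03 + 17.4·0.04 + 145.5·0.03 = 159.104 sabins.
Mean coefficient ᾱ = A/S = 0.3070.
−S·ln(1−ᾱ) = −518.2 × ln(1 − 0.3070) = 190.037.
V = 18.4 × 8.4 × 3.9 = 602.784 m³.
T = 0.161·V/[−S·ln(1−ᾱ)] = 0.161·602.784/190.037 = 0.51 s.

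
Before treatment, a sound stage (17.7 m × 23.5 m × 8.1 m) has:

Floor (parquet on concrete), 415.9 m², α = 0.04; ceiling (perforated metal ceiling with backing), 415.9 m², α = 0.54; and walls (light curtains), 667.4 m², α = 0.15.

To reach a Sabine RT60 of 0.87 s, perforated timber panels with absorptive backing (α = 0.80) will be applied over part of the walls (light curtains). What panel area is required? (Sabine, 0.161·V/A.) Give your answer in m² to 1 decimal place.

Total absorption A₁ = 415.9×0.04 + 415.9×0.54 + 667.4×0.15
  = 16.636 + 224.586 + 100.110 = 341.332 m² sabins.
Required A₂ = 0.161·3369.195/0.87 = 623.495 sabins.
Absorption to add: 623.495 − 341.332 = 282.163 sabins.
Each m² of panel replacing the walls (light curtains) adds (0.80 − 0.15) = 0.65 sabins.
Area = ΔA/Δα = 282.163/0.65 = 434.1 m².

434.1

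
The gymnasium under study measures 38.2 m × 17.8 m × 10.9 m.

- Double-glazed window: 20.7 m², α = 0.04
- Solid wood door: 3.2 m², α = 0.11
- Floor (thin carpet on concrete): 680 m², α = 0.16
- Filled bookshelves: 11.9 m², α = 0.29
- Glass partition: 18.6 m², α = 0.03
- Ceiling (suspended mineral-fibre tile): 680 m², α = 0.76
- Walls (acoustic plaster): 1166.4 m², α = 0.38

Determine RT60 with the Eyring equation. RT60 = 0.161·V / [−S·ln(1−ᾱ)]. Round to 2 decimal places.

S = Σ Sᵢ = 2580.8 m².
Absorption A = 20.7×0.04 + 3.2×0.11 + 680×0.16 + 11.9×0.29 + 18.6×0.03 + 680×0.76 + 1166.4×0.38 = 1074.021 sabins.
ᾱ = 1074.021 / 2580.8 = 0.4162.
Eyring denominator: −S ln(1−ᾱ) = 1388.978.
V = 38.2 × 17.8 × 10.9 = 7411.564 m³.
RT60 = 0.161 × 7411.564 / 1388.978 = 0.86 s.

0.86 seconds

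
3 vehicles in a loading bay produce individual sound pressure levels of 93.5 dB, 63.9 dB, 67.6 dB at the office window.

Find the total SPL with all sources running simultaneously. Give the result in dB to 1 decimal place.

Converting to relative power and adding: 10^(93.5/10) + 10^(63.9/10) + 10^(67.6/10) = 2.247e+09.
L_total = 10·log₁₀(2.247e+09) = 93.5 dB.

93.5 dB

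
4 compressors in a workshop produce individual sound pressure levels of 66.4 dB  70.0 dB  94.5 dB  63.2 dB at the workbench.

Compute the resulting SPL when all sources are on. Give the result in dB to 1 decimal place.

Σ 10^(Lᵢ/10) = 2.835e+09.
L_total = 10·log₁₀(2.835e+09) = 94.5 dB.

94.5 dB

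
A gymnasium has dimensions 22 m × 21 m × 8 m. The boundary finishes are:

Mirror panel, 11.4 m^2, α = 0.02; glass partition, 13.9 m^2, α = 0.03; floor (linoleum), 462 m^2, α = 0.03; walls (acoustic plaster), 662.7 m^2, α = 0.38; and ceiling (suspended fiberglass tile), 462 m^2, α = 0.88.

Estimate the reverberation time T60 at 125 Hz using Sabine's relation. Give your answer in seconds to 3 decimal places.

0.884 sec

Equivalent absorption area: A = 11.4·0.02 + 13.9·0.03 + 462·0.03 + 662.7·0.38 + 462·0.88 = 672.891 m^2.
Volume V = 22 × 21 × 8 = 3696 m³.
RT60 = 0.161 · V / A = 0.161 × 3696 / 672.891 = 0.884 s.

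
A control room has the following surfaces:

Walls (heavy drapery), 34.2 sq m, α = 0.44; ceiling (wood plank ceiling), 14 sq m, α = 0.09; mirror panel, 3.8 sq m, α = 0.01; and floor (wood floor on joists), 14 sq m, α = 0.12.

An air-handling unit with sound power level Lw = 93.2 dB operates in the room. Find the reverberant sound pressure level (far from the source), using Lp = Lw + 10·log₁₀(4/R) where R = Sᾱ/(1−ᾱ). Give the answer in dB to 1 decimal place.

A = 18.026 sabins; S = 66.0 sq m.
ᾱ = 18.026/66.0 = 0.2731; R = Sᾱ/(1−ᾱ) = 18.026/(1−0.2731) = 24.798 sq m.
Lp = Lw + 10 log₁₀(4/R) = 93.2 -7.92 = 85.3 dB.

85.3 dB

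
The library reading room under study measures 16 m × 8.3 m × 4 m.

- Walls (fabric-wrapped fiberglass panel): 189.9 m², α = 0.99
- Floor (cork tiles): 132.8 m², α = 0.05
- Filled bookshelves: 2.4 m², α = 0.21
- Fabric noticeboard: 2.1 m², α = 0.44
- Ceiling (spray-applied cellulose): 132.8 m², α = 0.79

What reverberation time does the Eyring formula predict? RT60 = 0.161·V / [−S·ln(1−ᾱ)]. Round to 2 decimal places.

0.18 sec

S = Σ Sᵢ = 460.0 m².
Σ(Sᵢαᵢ) = 189.9·0.99 + 132.8·0.05 + 2.4·0.21 + 2.1·0.44 + 132.8·0.79 = 300.981.
Mean coefficient ᾱ = A/S = 0.6543.
Eyring denominator: −S ln(1−ᾱ) = 488.605.
V = 16 × 8.3 × 4 = 531.2 m³.
T = 0.161·V/[−S·ln(1−ᾱ)] = 0.161·531.2/488.605 = 0.18 s.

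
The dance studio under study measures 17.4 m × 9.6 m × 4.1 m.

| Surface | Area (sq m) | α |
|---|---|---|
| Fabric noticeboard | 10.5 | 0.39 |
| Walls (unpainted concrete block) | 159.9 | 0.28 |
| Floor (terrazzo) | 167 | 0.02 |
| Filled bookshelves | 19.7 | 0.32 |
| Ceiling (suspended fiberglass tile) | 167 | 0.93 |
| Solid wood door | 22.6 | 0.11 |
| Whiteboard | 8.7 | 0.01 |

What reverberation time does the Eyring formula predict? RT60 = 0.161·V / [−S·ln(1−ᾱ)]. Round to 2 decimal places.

0.40 sec

Total surface area S = 10.5 + 159.9 + 167 + 19.7 + 167 + 22.6 + 8.7 = 555.4 sq m.
Absorption A = 10.5×0.39 + 159.9×0.28 + 167×0.02 + 19.7×0.32 + 167×0.93 + 22.6×0.11 + 8.7×0.01 = 216.394 sabins.
Mean coefficient ᾱ = A/S = 0.3896.
Eyring denominator: −S ln(1−ᾱ) = 274.168.
V = 17.4 × 9.6 × 4.1 = 684.864 m³.
RT60 = 0.161 × 684.864 / 274.168 = 0.40 s.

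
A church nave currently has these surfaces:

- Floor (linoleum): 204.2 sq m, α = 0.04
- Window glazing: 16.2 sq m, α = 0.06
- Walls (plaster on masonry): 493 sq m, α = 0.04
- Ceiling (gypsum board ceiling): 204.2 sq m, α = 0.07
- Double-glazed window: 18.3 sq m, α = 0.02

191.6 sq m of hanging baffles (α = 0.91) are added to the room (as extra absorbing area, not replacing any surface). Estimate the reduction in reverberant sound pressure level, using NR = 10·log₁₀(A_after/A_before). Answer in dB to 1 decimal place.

Equivalent absorption area: A_before = 204.2·0.04 + 16.2·0.06 + 493·0.04 + 204.2·0.07 + 18.3·0.02 = 43.520 sq m.
Added absorption = 191.6 × 0.91 = 174.356 sabins.
New total A_after = 217.876 sabins.
Reduction = 10 log₁₀(A_after/A_before) = 10 log₁₀(5.0063) = 7.0 dB.

7.0 dB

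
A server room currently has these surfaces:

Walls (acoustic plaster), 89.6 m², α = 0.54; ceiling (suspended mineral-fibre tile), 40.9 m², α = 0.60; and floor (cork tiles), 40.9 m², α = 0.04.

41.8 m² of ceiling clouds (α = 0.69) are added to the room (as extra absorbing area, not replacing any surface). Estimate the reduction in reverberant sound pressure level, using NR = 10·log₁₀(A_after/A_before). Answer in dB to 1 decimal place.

Total absorption A_before = 89.6×0.54 + 40.9×0.60 + 40.9×0.04
  = 48.384 + 24.540 + 1.636 = 74.560 m² sabins.
Treatment contributes 41.8·0.69 = 28.842 sabins.
New total A_after = 103.402 sabins.
NR = 10·log₁₀(103.402/74.560) = 1.4 dB.

1.4 dB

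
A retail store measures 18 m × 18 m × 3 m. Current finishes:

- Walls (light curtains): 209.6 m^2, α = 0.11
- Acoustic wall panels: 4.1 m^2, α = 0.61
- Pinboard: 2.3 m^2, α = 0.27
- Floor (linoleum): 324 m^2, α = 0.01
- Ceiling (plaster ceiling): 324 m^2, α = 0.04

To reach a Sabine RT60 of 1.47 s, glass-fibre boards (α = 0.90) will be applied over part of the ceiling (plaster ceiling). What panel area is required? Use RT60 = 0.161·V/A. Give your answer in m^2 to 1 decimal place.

A₁ = Σ Sᵢαᵢ = 209.6×0.11 + 4.1×0.61 + 2.3×0.27 + 324×0.01 + 324×0.04 = 42.378 sabins.
V = 972 m³. Target absorption A₂ = 0.161 × 972 / 1.47 = 106.457 sabins.
ΔA needed = 106.457 − 42.378 = 64.079 sabins.
Net gain per m^2: Δα = 0.90 − 0.04 = 0.86.
Area = ΔA/Δα = 64.079/0.86 = 74.5 m^2.

74.5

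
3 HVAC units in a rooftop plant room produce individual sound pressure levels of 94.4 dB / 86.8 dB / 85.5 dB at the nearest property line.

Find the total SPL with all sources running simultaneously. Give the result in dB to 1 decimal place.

Σ 10^(Lᵢ/10) = 3.588e+09.
Combined level = 10 log₁₀(3.588e+09) = 95.5 dB.

95.5 dB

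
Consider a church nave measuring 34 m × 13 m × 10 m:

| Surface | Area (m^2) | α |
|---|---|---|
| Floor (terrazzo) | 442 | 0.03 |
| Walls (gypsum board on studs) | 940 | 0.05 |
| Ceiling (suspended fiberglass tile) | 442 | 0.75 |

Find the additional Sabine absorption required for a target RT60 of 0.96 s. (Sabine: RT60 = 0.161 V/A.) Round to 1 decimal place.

Summing Sᵢαᵢ: 13.260 + 47.000 + 331.500 → A₁ = 391.760 sabins.
For T = 0.96 s, need A₂ = 0.161·V/T = 0.161·4420/0.96 = 741.271 sabins.
Shortfall: 741.271 − 391.760 = 349.5 sabins.

349.5 sabins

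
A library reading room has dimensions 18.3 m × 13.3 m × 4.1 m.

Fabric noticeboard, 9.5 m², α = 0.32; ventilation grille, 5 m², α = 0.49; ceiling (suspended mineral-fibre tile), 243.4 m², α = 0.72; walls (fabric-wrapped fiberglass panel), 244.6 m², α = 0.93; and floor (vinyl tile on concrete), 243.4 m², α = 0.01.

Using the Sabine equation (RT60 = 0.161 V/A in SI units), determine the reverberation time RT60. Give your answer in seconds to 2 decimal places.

Equivalent absorption area: A = 9.5×0.32 + 5×0.49 + 243.4×0.72 + 244.6×0.93 + 243.4×0.01 = 410.650 m².
V = 18.3·13.3·4.1 = 997.899 m³.
RT60 = 0.161 · V / A = 0.161 × 997.899 / 410.650 = 0.39 s.

0.39 s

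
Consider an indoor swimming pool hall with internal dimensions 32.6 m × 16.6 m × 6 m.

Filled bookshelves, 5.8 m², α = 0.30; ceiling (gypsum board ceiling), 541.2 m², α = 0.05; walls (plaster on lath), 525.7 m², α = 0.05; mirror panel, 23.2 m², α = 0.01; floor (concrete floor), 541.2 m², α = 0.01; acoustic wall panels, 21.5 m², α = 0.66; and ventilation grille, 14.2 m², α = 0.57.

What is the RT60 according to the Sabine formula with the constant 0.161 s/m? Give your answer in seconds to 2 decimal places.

6.30 seconds

Equivalent absorption area: A = 5.8*0.30 + 541.2*0.05 + 525.7*0.05 + 23.2*0.01 + 541.2*0.01 + 21.5*0.66 + 14.2*0.57 = 83.013 m².
Room volume: 3246.96 m³.
RT60 = 0.161 · V / A = 0.161 × 3246.96 / 83.013 = 6.30 s.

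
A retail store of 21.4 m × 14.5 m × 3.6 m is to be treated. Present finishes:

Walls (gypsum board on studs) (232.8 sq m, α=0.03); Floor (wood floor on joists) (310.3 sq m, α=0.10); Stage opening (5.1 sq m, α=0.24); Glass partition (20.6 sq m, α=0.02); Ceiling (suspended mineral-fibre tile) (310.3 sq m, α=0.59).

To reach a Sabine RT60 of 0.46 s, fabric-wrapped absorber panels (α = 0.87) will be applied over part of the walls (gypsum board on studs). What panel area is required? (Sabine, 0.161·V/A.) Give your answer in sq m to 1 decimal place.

Equivalent absorption area: A₁ = 232.8·0.03 + 310.3·0.10 + 5.1·0.24 + 20.6·0.02 + 310.3·0.59 = 222.727 sq m.
Required A₂ = 0.161·1117.08/0.46 = 390.978 sabins.
Absorption to add: 390.978 − 222.727 = 168.251 sabins.
Net gain per sq m: Δα = 0.87 − 0.03 = 0.84.
Area = ΔA/Δα = 168.251/0.84 = 200.3 sq m.

200.3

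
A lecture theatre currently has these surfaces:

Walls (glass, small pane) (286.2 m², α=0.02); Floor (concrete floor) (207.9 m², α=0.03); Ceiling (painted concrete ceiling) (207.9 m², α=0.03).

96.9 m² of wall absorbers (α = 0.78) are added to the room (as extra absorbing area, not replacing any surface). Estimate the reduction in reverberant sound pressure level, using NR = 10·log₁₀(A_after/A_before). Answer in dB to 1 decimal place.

Total absorption A_before = 286.2*0.02 + 207.9*0.03 + 207.9*0.03
  = 5.724 + 6.237 + 6.237 = 18.198 m² sabins.
Added absorption = 96.9 × 0.78 = 75.582 sabins.
New total A_after = 93.780 sabins.
NR = 10·log₁₀(93.780/18.198) = 7.1 dB.

7.1 dB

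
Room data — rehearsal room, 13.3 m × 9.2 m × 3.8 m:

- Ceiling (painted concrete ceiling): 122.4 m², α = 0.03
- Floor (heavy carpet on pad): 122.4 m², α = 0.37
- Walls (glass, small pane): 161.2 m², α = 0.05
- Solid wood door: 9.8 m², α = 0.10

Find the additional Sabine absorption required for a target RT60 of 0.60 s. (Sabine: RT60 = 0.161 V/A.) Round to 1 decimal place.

66.8 sabins

Total absorption A₁ = 122.4*0.03 + 122.4*0.37 + 161.2*0.05 + 9.8*0.10
  = 3.672 + 45.288 + 8.060 + 0.980 = 58.000 m² sabins.
For T = 0.60 s, need A₂ = 0.161·V/T = 0.161·464.968/0.60 = 124.766 sabins.
ΔA = A₂ − A₁ = 124.766 − 58.000 = 66.8 sabins.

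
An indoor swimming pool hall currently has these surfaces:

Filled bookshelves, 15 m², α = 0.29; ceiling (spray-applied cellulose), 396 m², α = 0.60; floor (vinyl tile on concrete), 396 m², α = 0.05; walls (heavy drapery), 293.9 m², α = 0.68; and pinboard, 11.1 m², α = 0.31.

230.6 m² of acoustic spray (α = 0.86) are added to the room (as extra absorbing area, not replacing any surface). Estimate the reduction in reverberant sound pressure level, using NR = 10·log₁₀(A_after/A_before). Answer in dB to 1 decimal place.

Total absorption A_before = 15*0.29 + 396*0.60 + 396*0.05 + 293.9*0.68 + 11.1*0.31
  = 4.350 + 237.600 + 19.800 + 199.852 + 3.441 = 465.043 m² sabins.
Treatment contributes 230.6·0.86 = 198.316 sabins.
New total A_after = 663.359 sabins.
NR = 10·log₁₀(663.359/465.043) = 1.5 dB.

1.5 dB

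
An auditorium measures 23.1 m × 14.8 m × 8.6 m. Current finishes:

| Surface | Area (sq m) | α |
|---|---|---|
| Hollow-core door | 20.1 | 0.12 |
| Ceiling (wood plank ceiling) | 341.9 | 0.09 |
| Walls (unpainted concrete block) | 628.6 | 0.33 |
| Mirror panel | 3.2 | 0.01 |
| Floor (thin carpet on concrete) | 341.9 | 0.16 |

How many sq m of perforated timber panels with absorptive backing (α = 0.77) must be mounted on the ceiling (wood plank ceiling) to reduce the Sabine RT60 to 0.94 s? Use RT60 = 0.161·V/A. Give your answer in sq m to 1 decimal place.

Summing Sᵢαᵢ: 2.412 + 30.771 + 207.438 + 0.032 + 54.704 → A₁ = 295.357 sabins.
Required A₂ = 0.161·2940.168/0.94 = 503.582 sabins.
ΔA needed = 503.582 − 295.357 = 208.225 sabins.
Each sq m of panel replacing the ceiling (wood plank ceiling) adds (0.77 − 0.09) = 0.68 sabins.
Panel area = 208.225 / 0.68 = 306.2 sq m.

306.2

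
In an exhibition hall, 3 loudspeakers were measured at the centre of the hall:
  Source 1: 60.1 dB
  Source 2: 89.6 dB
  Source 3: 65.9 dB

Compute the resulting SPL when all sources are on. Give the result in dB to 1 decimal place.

89.6 dB

Σ 10^(Lᵢ/10) = 9.169e+08.
Combined level = 10 log₁₀(9.169e+08) = 89.6 dB.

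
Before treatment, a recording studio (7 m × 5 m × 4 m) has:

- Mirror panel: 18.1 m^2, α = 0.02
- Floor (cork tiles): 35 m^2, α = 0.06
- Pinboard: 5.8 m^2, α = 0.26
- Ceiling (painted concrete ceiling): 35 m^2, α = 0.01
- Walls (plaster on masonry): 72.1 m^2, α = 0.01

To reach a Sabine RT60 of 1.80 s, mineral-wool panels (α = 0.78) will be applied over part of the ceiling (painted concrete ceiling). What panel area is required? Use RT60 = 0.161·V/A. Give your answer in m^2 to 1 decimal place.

Equivalent absorption area: A₁ = 18.1*0.02 + 35*0.06 + 5.8*0.26 + 35*0.01 + 72.1*0.01 = 5.041 m^2.
V = 140 m³. Target absorption A₂ = 0.161 × 140 / 1.80 = 12.522 sabins.
ΔA needed = 12.522 − 5.041 = 7.481 sabins.
Net gain per m^2: Δα = 0.78 − 0.01 = 0.77.
Area = ΔA/Δα = 7.481/0.77 = 9.7 m^2.

9.7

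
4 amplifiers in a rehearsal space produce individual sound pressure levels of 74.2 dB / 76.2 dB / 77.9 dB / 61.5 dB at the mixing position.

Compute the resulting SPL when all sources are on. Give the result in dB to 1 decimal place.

Converting to relative power and adding: 10^(74.2/10) + 10^(76.2/10) + 10^(77.9/10) + 10^(61.5/10) = 1.311e+08.
Back to dB: 10·log₁₀ Σ = 81.2 dB.

81.2 dB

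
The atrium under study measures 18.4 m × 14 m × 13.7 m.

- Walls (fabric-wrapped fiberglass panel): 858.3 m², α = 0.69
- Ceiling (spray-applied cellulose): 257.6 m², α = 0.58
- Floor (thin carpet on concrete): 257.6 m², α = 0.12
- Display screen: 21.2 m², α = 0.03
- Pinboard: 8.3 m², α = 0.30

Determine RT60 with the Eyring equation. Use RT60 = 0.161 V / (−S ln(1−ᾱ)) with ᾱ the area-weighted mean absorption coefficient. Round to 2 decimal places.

0.50 s

Total surface area S = 858.3 + 257.6 + 257.6 + 21.2 + 8.3 = 1403.0 m².
Σ(Sᵢαᵢ) = 858.3×0.69 + 257.6×0.58 + 257.6×0.12 + 21.2×0.03 + 8.3×0.30 = 775.673.
ᾱ = 775.673 / 1403.0 = 0.5529.
−S·ln(1−ᾱ) = −1403.0 × ln(1 − 0.5529) = 1129.377.
V = 18.4 × 14 × 13.7 = 3529.12 m³.
T = 0.161·V/[−S·ln(1−ᾱ)] = 0.161·3529.12/1129.377 = 0.50 s.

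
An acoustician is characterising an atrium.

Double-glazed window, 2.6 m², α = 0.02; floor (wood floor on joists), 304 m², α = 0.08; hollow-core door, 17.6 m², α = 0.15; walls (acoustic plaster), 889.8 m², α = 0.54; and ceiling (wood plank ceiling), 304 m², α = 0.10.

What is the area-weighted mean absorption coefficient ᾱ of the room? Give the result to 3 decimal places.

0.354

Total surface area S = 1518.0 m².
A = 2.6×0.02 + 304×0.08 + 17.6×0.15 + 889.8×0.54 + 304×0.10 = 537.904 sabins.
ᾱ = A/S = 0.354.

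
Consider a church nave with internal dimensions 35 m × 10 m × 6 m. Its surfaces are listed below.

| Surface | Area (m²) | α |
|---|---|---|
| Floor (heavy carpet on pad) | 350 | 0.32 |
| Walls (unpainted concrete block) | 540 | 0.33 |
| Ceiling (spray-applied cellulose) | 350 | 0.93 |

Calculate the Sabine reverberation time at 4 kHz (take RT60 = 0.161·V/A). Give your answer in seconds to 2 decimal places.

0.55 s

Summing Sᵢαᵢ: 112.000 + 178.200 + 325.500 → A = 615.700 sabins.
V = 35·10·6 = 2100 m³.
RT60 = 0.161 · V / A = 0.161 × 2100 / 615.700 = 0.55 s.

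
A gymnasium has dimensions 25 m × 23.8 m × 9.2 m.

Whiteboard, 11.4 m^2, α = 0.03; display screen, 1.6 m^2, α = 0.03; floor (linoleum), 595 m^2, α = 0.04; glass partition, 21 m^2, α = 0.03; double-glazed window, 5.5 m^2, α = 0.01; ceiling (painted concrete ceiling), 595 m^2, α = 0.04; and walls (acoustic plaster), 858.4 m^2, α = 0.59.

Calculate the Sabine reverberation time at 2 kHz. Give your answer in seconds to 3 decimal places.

Equivalent absorption area: A = 11.4×0.03 + 1.6×0.03 + 595×0.04 + 21×0.03 + 5.5×0.01 + 595×0.04 + 858.4×0.59 = 555.131 m^2.
Room volume: 5474 m³.
T = 0.161 V/A = 0.161·5474/555.131 = 1.588 s.

1.588 seconds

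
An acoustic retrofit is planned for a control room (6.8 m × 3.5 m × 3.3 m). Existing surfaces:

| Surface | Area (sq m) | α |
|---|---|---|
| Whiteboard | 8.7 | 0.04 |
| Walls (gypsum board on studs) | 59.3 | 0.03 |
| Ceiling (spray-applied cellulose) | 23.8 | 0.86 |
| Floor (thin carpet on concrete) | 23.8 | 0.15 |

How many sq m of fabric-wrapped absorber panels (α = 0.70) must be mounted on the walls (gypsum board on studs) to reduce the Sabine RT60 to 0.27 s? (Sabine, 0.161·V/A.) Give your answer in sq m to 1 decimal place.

30.8

A₁ = Σ Sᵢαᵢ = 8.7·0.04 + 59.3·0.03 + 23.8·0.86 + 23.8·0.15 = 26.165 sabins.
Required A₂ = 0.161·78.54/0.27 = 46.833 sabins.
ΔA needed = 46.833 − 26.165 = 20.668 sabins.
Net gain per sq m: Δα = 0.70 − 0.03 = 0.67.
Panel area = 20.668 / 0.67 = 30.8 sq m.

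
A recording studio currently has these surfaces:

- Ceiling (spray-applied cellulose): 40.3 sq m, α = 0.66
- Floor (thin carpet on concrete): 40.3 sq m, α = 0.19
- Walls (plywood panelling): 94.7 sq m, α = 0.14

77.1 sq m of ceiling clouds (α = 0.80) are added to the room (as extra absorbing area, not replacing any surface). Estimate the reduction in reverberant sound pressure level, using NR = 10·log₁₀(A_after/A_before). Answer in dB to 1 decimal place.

Total absorption A_before = 40.3×0.66 + 40.3×0.19 + 94.7×0.14
  = 26.598 + 7.657 + 13.258 = 47.513 sq m sabins.
Treatment contributes 77.1·0.80 = 61.680 sabins.
A_after = 47.513 + 61.680 = 109.193 sabins.
NR = 10·log₁₀(109.193/47.513) = 3.6 dB.

3.6 dB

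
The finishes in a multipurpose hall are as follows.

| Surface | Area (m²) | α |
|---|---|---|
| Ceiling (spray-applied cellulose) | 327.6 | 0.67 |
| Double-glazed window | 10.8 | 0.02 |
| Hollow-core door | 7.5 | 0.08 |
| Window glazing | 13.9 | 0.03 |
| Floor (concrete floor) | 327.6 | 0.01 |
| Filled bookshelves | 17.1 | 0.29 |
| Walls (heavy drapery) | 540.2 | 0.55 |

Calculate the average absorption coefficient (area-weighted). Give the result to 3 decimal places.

0.423

S = Σ Sᵢ = 327.6 + 10.8 + 7.5 + 13.9 + 327.6 + 17.1 + 540.2 = 1244.7 m².
Weighted sum Σ Sα = 526.070.
ᾱ = 526.070 / 1244.7 = 0.423.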